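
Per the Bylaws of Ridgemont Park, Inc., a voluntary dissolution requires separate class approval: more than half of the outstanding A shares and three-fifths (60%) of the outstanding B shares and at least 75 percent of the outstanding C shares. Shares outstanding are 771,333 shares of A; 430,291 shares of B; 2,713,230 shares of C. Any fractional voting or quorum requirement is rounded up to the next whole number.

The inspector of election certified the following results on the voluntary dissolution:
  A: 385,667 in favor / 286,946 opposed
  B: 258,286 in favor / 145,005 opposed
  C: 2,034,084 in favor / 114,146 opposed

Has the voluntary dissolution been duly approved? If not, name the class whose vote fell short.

Not approved — the C shares did not give the required vote.

A: a majority of 771333 is 385667; 385,667 required, 385,667 in favor — approved.
B: 3/5 of 430291 = 258174.60, rounded up to 258175; 258,175 required, 258,286 in favor — approved.
C: 3/4 of 2713230 = 2034922.50, rounded up to 2034923; 2,034,923 required, 2,034,084 in favor — not approved.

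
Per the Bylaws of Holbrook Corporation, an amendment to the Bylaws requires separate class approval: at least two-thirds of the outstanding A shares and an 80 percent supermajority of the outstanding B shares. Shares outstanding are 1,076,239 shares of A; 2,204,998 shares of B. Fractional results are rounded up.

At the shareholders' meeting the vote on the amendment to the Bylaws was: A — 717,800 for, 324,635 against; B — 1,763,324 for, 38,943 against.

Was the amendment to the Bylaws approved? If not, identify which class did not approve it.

A: 2/3 of 1076239 = 717492.67, rounded up to 717493; 717,493 required, 717,800 in favor — approved.
B: 4/5 of 2204998 = 1763998.40, rounded up to 1763999; 1,763,999 required, 1,763,324 in favor — not approved.

Not approved — the B shares did not give the required vote.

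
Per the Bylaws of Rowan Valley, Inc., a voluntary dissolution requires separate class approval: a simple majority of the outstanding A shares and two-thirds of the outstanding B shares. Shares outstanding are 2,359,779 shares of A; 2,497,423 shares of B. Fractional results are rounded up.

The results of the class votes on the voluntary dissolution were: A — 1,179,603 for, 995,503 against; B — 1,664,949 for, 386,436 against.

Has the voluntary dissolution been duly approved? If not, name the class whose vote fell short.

Not approved — the A shares did not give the required vote.

A: a majority of 2359779 is 1179890; 1,179,890 required, 1,179,603 in favor — not approved.
B: 2/3 of 2497423 = 1664948.67, rounded up to 1664949; 1,664,949 required, 1,664,949 in favor — approved.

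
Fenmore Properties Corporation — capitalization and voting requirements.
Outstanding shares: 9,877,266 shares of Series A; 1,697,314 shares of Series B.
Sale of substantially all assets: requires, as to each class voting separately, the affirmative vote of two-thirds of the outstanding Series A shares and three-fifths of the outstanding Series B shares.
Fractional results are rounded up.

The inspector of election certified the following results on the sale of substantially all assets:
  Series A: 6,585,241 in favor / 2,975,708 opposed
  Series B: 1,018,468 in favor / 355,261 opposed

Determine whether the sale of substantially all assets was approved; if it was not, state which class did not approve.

Series A: 2/3 of 9877266 = 6584844; 6,584,844 required, 6,585,241 in favor — approved.
Series B: 3/5 of 1697314 = 1018388.40, rounded up to 1018389; 1,018,389 required, 1,018,468 in favor — approved.

Approved — every class gave the required vote.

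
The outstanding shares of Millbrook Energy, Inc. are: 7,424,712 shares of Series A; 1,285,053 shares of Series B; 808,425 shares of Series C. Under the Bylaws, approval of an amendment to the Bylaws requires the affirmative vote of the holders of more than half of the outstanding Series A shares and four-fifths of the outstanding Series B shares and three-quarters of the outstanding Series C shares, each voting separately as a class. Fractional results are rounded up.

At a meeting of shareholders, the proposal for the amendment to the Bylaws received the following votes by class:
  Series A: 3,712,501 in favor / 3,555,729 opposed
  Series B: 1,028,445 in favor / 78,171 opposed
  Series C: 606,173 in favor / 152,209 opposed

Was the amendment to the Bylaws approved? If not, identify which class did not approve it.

Not approved — the Series C shares did not give the required vote.

Series A: a majority of 7424712 is 3712357; 3,712,357 required, 3,712,501 in favor — approved.
Series B: 4/5 of 1285053 = 1028042.40, rounded up to 1028043; 1,028,043 required, 1,028,445 in favor — approved.
Series C: 3/4 of 808425 = 606318.75, rounded up to 606319; 606,319 required, 606,173 in favor — not approved.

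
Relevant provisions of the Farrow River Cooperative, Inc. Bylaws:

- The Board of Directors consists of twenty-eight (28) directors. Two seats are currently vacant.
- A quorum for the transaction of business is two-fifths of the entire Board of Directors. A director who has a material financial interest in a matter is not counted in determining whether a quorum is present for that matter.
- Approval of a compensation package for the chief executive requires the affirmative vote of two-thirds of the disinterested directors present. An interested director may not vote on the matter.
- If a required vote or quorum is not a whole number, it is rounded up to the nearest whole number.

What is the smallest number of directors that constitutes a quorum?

12

2/5 of 28 = 11.20, rounded up to 12.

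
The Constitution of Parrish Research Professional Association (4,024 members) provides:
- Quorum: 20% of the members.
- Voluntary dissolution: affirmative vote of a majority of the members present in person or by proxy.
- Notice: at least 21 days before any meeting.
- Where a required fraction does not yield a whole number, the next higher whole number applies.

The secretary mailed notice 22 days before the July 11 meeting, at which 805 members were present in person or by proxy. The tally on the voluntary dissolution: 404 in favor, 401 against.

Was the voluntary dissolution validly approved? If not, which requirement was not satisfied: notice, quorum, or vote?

Valid — all requirements satisfied.

Notice: 22 days given; 21 required. Satisfied.
Quorum: 20% of 4,024 = 804.80, rounded up to 805; 805 present. Satisfied.
Vote: requires a majority of those present (805); a majority of 805 is 403, so 403 needed; 404 in favor. Satisfied.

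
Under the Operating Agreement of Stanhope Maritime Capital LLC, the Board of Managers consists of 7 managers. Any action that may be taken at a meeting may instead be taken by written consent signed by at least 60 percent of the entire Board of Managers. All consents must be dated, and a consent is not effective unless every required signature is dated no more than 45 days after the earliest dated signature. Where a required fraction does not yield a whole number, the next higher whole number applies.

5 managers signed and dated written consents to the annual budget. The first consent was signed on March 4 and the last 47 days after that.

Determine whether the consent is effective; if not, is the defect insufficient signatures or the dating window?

Not effective — dating-window requirement not satisfied.

Signatures required: at least 60 percent of 7 — 3/5 of 7 = 4.20, rounded up to 5, so 5 needed; 5 signed. Sufficient.
Dating window: the latest signature is 47 days after the earliest; the limit is 45 days. Outside the window.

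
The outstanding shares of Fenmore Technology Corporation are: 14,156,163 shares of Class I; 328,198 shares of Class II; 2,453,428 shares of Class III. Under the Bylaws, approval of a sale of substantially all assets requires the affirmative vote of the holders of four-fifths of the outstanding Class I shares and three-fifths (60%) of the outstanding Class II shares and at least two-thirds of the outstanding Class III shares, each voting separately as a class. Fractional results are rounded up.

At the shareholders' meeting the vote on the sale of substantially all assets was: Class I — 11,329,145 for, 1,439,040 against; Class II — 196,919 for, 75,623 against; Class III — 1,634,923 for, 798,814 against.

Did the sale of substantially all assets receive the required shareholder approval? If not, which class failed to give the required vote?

Not approved — the Class III shares did not give the required vote.

Class I: 4/5 of 14156163 = 11324930.40, rounded up to 11324931; 11,324,931 required, 11,329,145 in favor — approved.
Class II: 3/5 of 328198 = 196918.80, rounded up to 196919; 196,919 required, 196,919 in favor — approved.
Class III: 2/3 of 2453428 = 1635618.67, rounded up to 1635619; 1,635,619 required, 1,634,923 in favor — not approved.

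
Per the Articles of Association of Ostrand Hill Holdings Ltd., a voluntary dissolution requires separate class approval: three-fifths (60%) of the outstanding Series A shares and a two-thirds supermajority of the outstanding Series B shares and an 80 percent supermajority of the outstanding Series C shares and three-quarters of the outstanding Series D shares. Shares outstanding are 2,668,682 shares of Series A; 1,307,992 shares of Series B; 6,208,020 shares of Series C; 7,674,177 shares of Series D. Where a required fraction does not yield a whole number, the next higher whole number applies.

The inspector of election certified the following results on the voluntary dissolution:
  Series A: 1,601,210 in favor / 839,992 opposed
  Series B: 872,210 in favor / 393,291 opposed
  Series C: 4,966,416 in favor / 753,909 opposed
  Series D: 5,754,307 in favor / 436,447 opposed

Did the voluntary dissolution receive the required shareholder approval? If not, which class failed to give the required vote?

Not approved — the Series D shares did not give the required vote.

Series A: 3/5 of 2668682 = 1601209.20, rounded up to 1601210; 1,601,210 required, 1,601,210 in favor — approved.
Series B: 2/3 of 1307992 = 871994.67, rounded up to 871995; 871,995 required, 872,210 in favor — approved.
Series C: 4/5 of 6208020 = 4966416; 4,966,416 required, 4,966,416 in favor — approved.
Series D: 3/4 of 7674177 = 5755632.75, rounded up to 5755633; 5,755,633 required, 5,754,307 in favor — not approved.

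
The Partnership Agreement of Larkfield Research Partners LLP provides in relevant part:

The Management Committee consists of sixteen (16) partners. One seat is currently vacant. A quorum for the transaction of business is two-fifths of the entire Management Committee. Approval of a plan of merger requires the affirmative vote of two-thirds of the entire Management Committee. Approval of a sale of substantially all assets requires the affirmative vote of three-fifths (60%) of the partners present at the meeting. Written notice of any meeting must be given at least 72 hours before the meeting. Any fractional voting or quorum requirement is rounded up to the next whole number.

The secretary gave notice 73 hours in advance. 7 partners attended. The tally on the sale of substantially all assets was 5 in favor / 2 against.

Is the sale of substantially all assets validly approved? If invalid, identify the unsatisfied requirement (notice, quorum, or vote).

Valid — all requirements satisfied.

Notice: 73 hours given; 72 required (73 ≥ 72). Satisfied.
Quorum: 7 present; quorum is 7. Satisfied.
Vote: the sale of substantially all assets requires three-fifths of the partners present (7). 3/5 of 7 = 4.20, rounded up to 5, so 5 affirmative votes are needed; 5 voted in favor. Satisfied.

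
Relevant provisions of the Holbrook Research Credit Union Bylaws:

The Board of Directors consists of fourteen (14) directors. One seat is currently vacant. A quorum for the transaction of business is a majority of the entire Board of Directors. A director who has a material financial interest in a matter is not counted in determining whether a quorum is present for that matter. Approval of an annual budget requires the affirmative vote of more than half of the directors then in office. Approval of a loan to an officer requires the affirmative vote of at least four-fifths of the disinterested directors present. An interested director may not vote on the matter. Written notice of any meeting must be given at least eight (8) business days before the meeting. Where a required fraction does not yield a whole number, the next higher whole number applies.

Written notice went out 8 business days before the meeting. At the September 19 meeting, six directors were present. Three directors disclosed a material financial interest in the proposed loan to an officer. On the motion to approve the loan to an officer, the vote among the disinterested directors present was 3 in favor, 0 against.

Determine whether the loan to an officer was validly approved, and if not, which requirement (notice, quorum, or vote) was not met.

Invalid — quorum requirement not satisfied.

Notice: 8 business days given; 8 required (8 ≥ 8). Satisfied.
Quorum: 6 present, but the 3 interested directors do not count, leaving 3. Quorum is 8. Not satisfied.
Vote: the loan to an officer requires four-fifths of the disinterested directors present (6 − 3 = 3). 4/5 of 3 = 2.40, rounded up to 3, so 3 affirmative votes are needed; 3 voted in favor. Satisfied. (Moot — without a quorum no business can be validly transacted.)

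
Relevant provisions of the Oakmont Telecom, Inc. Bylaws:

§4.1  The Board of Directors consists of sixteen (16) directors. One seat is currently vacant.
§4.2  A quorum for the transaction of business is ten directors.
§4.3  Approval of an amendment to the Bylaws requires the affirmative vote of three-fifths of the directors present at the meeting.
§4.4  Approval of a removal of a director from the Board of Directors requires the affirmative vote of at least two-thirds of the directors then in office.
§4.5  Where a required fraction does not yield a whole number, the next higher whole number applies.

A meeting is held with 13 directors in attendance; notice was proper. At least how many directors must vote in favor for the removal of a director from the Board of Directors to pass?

10

The removal of a director from the Board of Directors requires two-thirds of the directors then in office (15).
2/3 of 15 = 10.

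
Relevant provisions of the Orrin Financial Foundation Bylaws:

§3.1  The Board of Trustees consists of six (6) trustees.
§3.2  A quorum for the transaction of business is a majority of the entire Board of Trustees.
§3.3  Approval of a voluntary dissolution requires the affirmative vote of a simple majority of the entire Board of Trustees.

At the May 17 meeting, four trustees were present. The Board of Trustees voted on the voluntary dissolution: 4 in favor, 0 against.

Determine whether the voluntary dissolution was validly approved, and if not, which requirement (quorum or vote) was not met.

Valid — all requirements satisfied.

Quorum: 4 present; quorum is 4. Satisfied.
Vote: the voluntary dissolution requires a majority of the entire Board of Trustees (6). A majority of 6 is 4, so 4 affirmative votes are needed; 4 voted in favor. Satisfied.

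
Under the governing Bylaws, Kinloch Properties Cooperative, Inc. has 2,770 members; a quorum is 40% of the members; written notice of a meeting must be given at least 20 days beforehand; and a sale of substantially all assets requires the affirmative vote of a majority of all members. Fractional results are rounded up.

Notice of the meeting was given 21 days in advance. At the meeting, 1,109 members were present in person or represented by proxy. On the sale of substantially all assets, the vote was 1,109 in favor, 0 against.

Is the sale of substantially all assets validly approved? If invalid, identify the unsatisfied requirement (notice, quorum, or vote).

Notice: 21 days given; 20 required. Satisfied.
Quorum: 40% of 2,770 = 1,108; 1,109 present. Satisfied.
Vote: requires a majority of all members (2,770); a majority of 2770 is 1386, so 1,386 needed; 1,109 in favor. Not satisfied.

Invalid — vote requirement not satisfied.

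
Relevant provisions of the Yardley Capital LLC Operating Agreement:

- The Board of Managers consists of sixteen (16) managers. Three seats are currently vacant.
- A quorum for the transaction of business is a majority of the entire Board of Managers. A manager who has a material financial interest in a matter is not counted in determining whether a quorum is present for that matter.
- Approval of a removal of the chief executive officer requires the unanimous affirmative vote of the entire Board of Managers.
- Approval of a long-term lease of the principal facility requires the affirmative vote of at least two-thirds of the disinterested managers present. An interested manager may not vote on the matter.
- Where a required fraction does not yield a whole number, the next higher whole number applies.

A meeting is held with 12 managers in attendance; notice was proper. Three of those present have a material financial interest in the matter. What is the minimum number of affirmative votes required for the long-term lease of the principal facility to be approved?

The long-term lease of the principal facility requires two-thirds of the disinterested managers present (12 − 3 = 9).
2/3 of 9 = 6.

6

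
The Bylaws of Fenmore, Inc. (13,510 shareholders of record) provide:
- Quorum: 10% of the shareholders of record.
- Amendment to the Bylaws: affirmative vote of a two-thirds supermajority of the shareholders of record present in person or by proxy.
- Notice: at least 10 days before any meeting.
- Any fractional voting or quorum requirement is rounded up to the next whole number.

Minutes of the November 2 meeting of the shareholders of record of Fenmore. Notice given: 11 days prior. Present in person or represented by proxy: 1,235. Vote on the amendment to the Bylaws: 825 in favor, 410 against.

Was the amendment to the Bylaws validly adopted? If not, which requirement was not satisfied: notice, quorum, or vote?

Invalid — quorum requirement not satisfied.

Notice: 11 days given; 10 required. Satisfied.
Quorum: 10% of 13,510 = 1,351; 1,235 present. Not satisfied.
Vote: requires two-thirds of those present (1,235); 2/3 of 1235 = 823.33, rounded up to 824, so 824 needed; 825 in favor. Satisfied.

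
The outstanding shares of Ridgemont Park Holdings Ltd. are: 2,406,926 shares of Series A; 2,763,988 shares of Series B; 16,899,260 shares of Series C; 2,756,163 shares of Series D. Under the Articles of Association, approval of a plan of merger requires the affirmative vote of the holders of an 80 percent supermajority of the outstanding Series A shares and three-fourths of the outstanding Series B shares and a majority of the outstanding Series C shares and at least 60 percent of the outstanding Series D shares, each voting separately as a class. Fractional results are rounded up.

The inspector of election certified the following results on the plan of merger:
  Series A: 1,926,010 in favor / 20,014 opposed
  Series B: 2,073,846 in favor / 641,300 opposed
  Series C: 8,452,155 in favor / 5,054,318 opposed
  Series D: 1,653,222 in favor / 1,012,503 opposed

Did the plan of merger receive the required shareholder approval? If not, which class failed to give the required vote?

Series A: 4/5 of 2406926 = 1925540.80, rounded up to 1925541; 1,925,541 required, 1,926,010 in favor — approved.
Series B: 3/4 of 2763988 = 2072991; 2,072,991 required, 2,073,846 in favor — approved.
Series C: a majority of 16899260 is 8449631; 8,449,631 required, 8,452,155 in favor — approved.
Series D: 3/5 of 2756163 = 1653697.80, rounded up to 1653698; 1,653,698 required, 1,653,222 in favor — not approved.

Not approved — the Series D shares did not give the required vote.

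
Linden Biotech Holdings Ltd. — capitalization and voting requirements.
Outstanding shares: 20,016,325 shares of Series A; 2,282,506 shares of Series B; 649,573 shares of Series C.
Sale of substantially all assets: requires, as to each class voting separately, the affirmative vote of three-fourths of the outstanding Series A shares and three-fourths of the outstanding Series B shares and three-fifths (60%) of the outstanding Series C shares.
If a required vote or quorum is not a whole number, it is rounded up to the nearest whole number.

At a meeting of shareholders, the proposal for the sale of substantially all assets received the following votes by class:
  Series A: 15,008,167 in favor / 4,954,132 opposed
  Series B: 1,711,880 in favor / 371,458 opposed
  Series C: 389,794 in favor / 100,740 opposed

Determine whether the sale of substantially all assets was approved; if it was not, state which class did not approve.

Series A: 3/4 of 20016325 = 15012243.75, rounded up to 15012244; 15,012,244 required, 15,008,167 in favor — not approved.
Series B: 3/4 of 2282506 = 1711879.50, rounded up to 1711880; 1,711,880 required, 1,711,880 in favor — approved.
Series C: 3/5 of 649573 = 389743.80, rounded up to 389744; 389,744 required, 389,794 in favor — approved.

Not approved — the Series A shares did not give the required vote.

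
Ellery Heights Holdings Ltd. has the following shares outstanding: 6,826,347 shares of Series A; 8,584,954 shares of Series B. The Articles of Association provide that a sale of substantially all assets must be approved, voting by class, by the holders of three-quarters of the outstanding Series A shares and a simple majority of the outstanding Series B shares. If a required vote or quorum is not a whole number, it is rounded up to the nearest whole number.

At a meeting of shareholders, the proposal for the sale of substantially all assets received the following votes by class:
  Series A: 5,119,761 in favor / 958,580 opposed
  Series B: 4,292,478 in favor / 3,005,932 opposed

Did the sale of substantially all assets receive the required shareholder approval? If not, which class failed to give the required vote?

Approved — every class gave the required vote.

Series A: 3/4 of 6826347 = 5119760.25, rounded up to 5119761; 5,119,761 required, 5,119,761 in favor — approved.
Series B: a majority of 8584954 is 4292478; 4,292,478 required, 4,292,478 in favor — approved.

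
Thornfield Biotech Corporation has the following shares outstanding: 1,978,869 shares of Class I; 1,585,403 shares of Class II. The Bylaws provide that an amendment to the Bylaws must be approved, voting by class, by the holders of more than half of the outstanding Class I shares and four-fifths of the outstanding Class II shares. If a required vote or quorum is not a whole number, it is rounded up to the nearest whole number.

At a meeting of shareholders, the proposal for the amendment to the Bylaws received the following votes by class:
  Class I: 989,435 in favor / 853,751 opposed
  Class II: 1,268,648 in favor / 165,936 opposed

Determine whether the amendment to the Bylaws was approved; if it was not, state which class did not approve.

Class I: a majority of 1978869 is 989435; 989,435 required, 989,435 in favor — approved.
Class II: 4/5 of 1585403 = 1268322.40, rounded up to 1268323; 1,268,323 required, 1,268,648 in favor — approved.

Approved — every class gave the required vote.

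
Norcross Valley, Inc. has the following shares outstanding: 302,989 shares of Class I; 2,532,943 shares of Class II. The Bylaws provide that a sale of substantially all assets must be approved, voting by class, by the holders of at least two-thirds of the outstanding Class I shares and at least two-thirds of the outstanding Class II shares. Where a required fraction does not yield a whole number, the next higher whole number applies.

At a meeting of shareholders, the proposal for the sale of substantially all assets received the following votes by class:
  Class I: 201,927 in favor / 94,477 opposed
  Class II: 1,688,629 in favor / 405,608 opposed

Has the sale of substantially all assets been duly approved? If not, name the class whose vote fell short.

Class I: 2/3 of 302989 = 201992.67, rounded up to 201993; 201,993 required, 201,927 in favor — not approved.
Class II: 2/3 of 2532943 = 1688628.67, rounded up to 1688629; 1,688,629 required, 1,688,629 in favor — approved.

Not approved — the Class I shares did not give the required vote.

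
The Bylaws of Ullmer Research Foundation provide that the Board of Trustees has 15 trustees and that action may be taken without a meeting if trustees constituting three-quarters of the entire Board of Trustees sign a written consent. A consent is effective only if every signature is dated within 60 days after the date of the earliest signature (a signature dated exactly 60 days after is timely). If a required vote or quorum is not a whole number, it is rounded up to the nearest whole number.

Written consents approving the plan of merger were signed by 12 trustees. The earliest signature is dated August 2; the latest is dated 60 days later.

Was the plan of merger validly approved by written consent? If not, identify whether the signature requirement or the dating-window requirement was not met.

Signatures required: three-quarters of 15 — 3/4 of 15 = 11.25, rounded up to 12, so 12 needed; 12 signed. Sufficient.
Dating window: the latest signature is 60 days after the earliest; the limit is 60 days. Within the window.

Effective — both the signature and dating-window requirements are satisfied.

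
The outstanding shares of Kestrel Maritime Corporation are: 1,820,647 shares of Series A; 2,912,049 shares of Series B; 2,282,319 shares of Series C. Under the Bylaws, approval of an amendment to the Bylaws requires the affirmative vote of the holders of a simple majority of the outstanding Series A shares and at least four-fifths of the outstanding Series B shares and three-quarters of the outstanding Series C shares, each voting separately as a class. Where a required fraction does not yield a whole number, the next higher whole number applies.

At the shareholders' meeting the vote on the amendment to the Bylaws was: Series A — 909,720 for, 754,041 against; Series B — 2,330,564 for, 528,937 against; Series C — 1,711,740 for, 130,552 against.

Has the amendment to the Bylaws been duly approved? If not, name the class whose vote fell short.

Series A: a majority of 1820647 is 910324; 910,324 required, 909,720 in favor — not approved.
Series B: 4/5 of 2912049 = 2329639.20, rounded up to 2329640; 2,329,640 required, 2,330,564 in favor — approved.
Series C: 3/4 of 2282319 = 1711739.25, rounded up to 1711740; 1,711,740 required, 1,711,740 in favor — approved.

Not approved — the Series A shares did not give the required vote.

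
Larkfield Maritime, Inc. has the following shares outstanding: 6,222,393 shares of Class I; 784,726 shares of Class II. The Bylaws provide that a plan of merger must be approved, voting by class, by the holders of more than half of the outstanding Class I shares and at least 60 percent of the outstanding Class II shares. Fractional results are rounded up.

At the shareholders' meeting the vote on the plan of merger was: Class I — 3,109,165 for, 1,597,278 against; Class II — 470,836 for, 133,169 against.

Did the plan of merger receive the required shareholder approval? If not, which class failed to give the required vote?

Not approved — the Class I shares did not give the required vote.

Class I: a majority of 6222393 is 3111197; 3,111,197 required, 3,109,165 in favor — not approved.
Class II: 3/5 of 784726 = 470835.60, rounded up to 470836; 470,836 required, 470,836 in favor — approved.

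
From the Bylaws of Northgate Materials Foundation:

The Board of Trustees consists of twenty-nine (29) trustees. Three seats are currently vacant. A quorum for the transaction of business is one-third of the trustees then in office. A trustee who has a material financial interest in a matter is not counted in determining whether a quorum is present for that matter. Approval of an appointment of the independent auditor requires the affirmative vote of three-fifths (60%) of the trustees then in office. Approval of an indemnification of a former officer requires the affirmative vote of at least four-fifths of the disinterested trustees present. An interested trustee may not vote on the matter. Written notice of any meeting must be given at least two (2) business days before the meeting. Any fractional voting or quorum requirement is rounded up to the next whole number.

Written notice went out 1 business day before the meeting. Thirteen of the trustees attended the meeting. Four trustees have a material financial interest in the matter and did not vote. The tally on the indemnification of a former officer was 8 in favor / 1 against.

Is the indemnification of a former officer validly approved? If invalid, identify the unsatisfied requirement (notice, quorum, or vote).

Notice: 1 business day given; 2 required (1 < 2). Not satisfied.
Quorum: 13 present, but the 4 interested trustees do not count, leaving 9. Quorum is 9. Satisfied.
Vote: the indemnification of a former officer requires four-fifths of the disinterested trustees present (13 − 4 = 9). 4/5 of 9 = 7.20, rounded up to 8, so 8 affirmative votes are needed; 8 voted in favor. Satisfied.

Invalid — notice requirement not satisfied.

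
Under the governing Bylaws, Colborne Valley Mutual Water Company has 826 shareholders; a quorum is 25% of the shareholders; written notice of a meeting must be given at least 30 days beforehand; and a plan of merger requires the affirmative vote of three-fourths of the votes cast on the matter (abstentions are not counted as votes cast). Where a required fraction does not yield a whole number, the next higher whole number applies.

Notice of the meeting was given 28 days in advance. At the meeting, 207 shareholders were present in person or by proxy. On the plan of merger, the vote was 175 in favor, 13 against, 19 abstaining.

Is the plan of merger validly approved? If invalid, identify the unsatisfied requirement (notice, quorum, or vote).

Notice: 28 days given; 30 required. Not satisfied.
Quorum: 25% of 826 = 206.50, rounded up to 207; 207 present. Satisfied.
Vote: requires three-fourths of the votes cast (207 − 19 abstaining = 188); 3/4 of 188 = 141, so 141 needed; 175 in favor. Satisfied.

Invalid — notice requirement not satisfied.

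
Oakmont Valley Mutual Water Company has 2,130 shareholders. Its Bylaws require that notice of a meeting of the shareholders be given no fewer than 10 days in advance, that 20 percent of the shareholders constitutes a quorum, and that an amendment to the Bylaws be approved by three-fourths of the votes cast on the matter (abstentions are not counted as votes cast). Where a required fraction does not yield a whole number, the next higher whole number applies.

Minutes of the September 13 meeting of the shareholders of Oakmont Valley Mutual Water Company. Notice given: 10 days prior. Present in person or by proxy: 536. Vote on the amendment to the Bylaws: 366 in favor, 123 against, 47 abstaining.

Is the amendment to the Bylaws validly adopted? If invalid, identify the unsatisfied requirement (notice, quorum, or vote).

Notice: 10 days given; 10 required. Satisfied.
Quorum: 20% of 2,130 = 426; 536 present. Satisfied.
Vote: requires three-fourths of the votes cast (536 − 47 abstaining = 489); 3/4 of 489 = 366.75, rounded up to 367, so 367 needed; 366 in favor. Not satisfied.

Invalid — vote requirement not satisfied.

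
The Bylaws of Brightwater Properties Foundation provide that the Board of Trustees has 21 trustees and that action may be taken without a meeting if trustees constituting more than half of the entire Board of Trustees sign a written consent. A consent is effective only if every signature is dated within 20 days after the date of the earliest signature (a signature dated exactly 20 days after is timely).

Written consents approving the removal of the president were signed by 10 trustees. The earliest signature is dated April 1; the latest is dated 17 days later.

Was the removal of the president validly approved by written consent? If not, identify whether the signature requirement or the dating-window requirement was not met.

Signatures required: more than half of 21 — a majority of 21 is 11, so 11 needed; 10 signed. Insufficient.
Dating window: the latest signature is 17 days after the earliest; the limit is 20 days. Within the window.

Not effective — insufficient signatures.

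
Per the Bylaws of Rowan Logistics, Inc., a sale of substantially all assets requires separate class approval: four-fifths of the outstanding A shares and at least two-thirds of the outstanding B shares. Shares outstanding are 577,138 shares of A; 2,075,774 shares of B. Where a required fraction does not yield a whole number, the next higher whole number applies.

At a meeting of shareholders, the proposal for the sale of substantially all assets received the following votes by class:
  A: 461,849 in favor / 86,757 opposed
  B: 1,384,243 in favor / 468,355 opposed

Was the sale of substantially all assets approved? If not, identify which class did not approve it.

A: 4/5 of 577138 = 461710.40, rounded up to 461711; 461,711 required, 461,849 in favor — approved.
B: 2/3 of 2075774 = 1383849.33, rounded up to 1383850; 1,383,850 required, 1,384,243 in favor — approved.

Approved — every class gave the required vote.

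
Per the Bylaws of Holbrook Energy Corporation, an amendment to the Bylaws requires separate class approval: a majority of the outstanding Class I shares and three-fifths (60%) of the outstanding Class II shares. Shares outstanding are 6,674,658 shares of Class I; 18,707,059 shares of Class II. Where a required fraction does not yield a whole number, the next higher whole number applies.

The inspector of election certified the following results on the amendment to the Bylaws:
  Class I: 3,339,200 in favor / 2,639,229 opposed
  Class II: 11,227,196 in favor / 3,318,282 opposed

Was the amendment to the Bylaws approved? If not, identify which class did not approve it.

Class I: a majority of 6674658 is 3337330; 3,337,330 required, 3,339,200 in favor — approved.
Class II: 3/5 of 18707059 = 11224235.40, rounded up to 11224236; 11,224,236 required, 11,227,196 in favor — approved.

Approved — every class gave the required vote.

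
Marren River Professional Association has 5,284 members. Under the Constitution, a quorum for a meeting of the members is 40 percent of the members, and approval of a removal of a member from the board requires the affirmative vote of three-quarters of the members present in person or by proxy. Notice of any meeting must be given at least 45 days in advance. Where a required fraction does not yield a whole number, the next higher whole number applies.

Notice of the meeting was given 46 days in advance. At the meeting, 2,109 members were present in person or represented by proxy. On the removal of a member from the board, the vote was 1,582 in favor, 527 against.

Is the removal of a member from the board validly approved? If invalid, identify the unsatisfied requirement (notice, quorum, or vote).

Invalid — quorum requirement not satisfied.

Notice: 46 days given; 45 required. Satisfied.
Quorum: 40% of 5,284 = 2,113.60, rounded up to 2,114; 2,109 present. Not satisfied.
Vote: requires three-fourths of those present (2,109); 3/4 of 2109 = 1581.75, rounded up to 1582, so 1,582 needed; 1,582 in favor. Satisfied.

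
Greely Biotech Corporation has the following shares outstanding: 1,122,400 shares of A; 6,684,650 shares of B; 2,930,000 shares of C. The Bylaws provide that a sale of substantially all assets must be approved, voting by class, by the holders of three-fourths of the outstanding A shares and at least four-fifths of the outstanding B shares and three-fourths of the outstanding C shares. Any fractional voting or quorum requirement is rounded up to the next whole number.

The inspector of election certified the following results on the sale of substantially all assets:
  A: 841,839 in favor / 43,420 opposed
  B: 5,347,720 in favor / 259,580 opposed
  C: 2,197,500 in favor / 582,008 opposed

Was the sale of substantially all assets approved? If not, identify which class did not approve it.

A: 3/4 of 1122400 = 841800; 841,800 required, 841,839 in favor — approved.
B: 4/5 of 6684650 = 5347720; 5,347,720 required, 5,347,720 in favor — approved.
C: 3/4 of 2930000 = 2197500; 2,197,500 required, 2,197,500 in favor — approved.

Approved — every class gave the required vote.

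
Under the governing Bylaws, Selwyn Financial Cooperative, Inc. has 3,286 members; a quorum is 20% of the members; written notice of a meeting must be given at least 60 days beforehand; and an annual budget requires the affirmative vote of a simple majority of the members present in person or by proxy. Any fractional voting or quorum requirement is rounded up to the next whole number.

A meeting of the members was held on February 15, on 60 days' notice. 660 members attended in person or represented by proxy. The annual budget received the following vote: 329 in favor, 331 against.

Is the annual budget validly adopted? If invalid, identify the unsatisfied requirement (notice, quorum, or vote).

Invalid — vote requirement not satisfied.

Notice: 60 days given; 60 required. Satisfied.
Quorum: 20% of 3,286 = 657.20, rounded up to 658; 660 present. Satisfied.
Vote: requires a majority of those present (660); a majority of 660 is 331, so 331 needed; 329 in favor. Not satisfied.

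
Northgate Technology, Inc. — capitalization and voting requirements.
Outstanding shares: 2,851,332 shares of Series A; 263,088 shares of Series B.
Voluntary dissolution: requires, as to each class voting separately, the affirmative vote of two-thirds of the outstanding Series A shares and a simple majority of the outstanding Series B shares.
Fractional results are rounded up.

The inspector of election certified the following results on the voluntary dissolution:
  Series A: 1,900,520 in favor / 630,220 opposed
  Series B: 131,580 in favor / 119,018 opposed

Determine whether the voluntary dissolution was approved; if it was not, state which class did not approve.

Not approved — the Series A shares did not give the required vote.

Series A: 2/3 of 2851332 = 1900888; 1,900,888 required, 1,900,520 in favor — not approved.
Series B: a majority of 263088 is 131545; 131,545 required, 131,580 in favor — approved.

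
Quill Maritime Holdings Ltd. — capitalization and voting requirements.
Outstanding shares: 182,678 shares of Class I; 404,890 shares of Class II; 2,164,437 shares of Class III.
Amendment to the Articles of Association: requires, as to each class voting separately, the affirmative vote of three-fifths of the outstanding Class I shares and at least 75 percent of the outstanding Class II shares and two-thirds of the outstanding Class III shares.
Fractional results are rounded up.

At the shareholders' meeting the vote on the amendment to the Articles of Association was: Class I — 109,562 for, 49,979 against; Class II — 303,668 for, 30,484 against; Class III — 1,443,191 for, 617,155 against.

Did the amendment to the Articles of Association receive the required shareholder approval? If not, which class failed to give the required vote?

Not approved — the Class I shares did not give the required vote.

Class I: 3/5 of 182678 = 109606.80, rounded up to 109607; 109,607 required, 109,562 in favor — not approved.
Class II: 3/4 of 404890 = 303667.50, rounded up to 303668; 303,668 required, 303,668 in favor — approved.
Class III: 2/3 of 2164437 = 1442958; 1,442,958 required, 1,443,191 in favor — approved.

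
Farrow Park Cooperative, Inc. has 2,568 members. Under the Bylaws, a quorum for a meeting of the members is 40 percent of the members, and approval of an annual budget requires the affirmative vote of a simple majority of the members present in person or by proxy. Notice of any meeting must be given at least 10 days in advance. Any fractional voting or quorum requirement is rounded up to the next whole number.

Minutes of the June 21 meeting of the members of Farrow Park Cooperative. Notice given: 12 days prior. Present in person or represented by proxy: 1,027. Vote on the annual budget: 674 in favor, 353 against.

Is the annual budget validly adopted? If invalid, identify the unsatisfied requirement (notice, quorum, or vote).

Invalid — quorum requirement not satisfied.

Notice: 12 days given; 10 required. Satisfied.
Quorum: 40% of 2,568 = 1,027.20, rounded up to 1,028; 1,027 present. Not satisfied.
Vote: requires a majority of those present (1,027); a majority of 1027 is 514, so 514 needed; 674 in favor. Satisfied.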